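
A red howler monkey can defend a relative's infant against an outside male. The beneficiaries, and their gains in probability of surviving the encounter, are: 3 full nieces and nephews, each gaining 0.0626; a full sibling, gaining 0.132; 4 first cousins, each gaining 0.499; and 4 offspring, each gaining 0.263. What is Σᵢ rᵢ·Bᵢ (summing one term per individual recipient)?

r to a full niece or nephew = 1/4 (full aunt/uncle↔niece/nephew: two paths of length 3 through the shared grandparent pair: r = 2·(1/2)^3 = 1/4).
r to a full sibling = 1/2 (full sibs share both parents — two paths of length 2: r = 2·(1/2)^2 = 1/2).
r to a first cousin = 0.125 (first cousins share one grandparent pair — two paths of length 4: r = 2·(1/2)^4 = 1/8).
r to an offspring = 1/2 (one parent–offspring link: r = (1/2)^1 = 1/2).
Summing one r·B term per recipient: 3·0.25·0.0626 + 1·0.5·0.132 + 4·0.125·0.499 + 4·0.5·0.263 = 0.88845.

0.88845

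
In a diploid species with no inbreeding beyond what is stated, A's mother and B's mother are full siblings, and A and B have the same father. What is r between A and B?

0.375

Relatedness sums over independent paths through distinct common ancestors.
A and B are related in two ways: first cousins through their mothers (r = 1/8) and half-sibs through their shared father (r = 1/4).
r = 1/8 + 1/4 = 3/8 = 0.375.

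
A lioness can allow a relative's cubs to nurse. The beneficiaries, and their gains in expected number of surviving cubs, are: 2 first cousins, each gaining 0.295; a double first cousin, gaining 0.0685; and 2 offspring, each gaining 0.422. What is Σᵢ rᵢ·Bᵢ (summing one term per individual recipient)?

r to a first cousin = 1/8 (first cousins share one grandparent pair — two paths of length 4: r = 2·(1/2)^4 = 1/8).
r to a double first cousin = 0.25 (double first cousins share both grandparent pairs — four paths of length 4: r = 4·(1/2)^4 = 1/4).
r to an offspring = 1/2 (one parent–offspring link: r = (1/2)^1 = 1/2).
Summing one r·B term per recipient: 2·0.125·0.295 + 1·0.25·0.0685 + 2·0.5·0.422 = 0.512875.

0.512875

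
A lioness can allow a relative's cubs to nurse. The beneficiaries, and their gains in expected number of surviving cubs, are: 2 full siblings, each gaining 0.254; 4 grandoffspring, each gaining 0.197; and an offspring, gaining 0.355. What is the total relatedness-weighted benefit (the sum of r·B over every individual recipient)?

r to a full sibling = 1/2 (full sibs share both parents — two paths of length 2: r = 2·(1/2)^2 = 1/2).
r to a grandoffspring = 0.25 (two parent–offspring links: r = (1/2)^2 = 1/4).
r to an offspring = 1/2 (one parent–offspring link: r = (1/2)^1 = 1/2).
Summing one r·B term per recipient: 2·0.5·0.254 + 4·0.25·0.197 + 1·0.5·0.355 = 0.6285.

0.6285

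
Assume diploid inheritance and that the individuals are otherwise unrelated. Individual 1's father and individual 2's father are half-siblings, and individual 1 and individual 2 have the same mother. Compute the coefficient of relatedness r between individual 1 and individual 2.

0.3125

Relatedness sums over independent paths through distinct common ancestors.
Individual 1 and individual 2 are related in two ways: half first cousins through their fathers (r = 1/16) and half-sibs through their shared mother (r = 1/4).
r = 1/16 + 1/4 = 0.3125.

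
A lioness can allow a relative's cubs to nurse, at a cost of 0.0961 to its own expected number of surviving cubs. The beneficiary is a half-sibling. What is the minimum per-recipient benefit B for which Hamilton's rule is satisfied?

0.3844

r to a half-sibling = 0.25 (half-sibs share one parent — one path of length 2: r = (1/2)^2 = 1/4).
Hamilton's rule with n recipients of equal r: n·r·B > C, so B > C/(n·r) = 0.0961/(1·0.25) = 0.3844.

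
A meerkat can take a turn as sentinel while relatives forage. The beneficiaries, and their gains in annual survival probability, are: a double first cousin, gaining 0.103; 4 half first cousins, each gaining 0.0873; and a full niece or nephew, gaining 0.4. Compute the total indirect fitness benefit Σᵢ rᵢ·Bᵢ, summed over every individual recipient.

0.147575

r to a double first cousin = 0.25 (double first cousins share both grandparent pairs — four paths of length 4: r = 4·(1/2)^4 = 1/4).
r to a half first cousin = 1/16 (half first cousins share one grandparent — one path of length 4: r = (1/2)^4 = 1/16).
r to a full niece or nephew = 1/4 (full aunt/uncle↔niece/nephew: two paths of length 3 through the shared grandparent pair: r = 2·(1/2)^3 = 1/4).
Summing one r·B term per recipient: 1·0.25·0.103 + 4·0.0625·0.0873 + 1·0.25·0.4 = 0.147575.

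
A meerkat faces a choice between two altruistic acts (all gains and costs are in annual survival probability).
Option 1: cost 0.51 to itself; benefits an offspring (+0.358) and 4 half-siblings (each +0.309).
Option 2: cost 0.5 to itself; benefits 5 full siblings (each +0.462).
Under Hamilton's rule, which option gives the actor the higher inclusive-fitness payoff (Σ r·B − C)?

Option 1: r to an offspring = 0.5.
Option 1: r to a half-sibling = 0.25.
Option 1: Σ r·B − C = (1·0.5·0.358 + 4·0.25·0.309) − 0.51 = -0.022.
Option 2: r to a full sibling = 0.5.
Option 2: Σ r·B − C = (5·0.5·0.462) − 0.5 = 0.655.
Option 2 has the higher net inclusive-fitness payoff.

Option 2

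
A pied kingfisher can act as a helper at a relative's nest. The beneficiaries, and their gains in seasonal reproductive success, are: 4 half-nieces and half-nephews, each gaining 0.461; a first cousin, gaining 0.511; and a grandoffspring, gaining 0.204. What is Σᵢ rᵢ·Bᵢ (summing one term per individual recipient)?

0.345375

r to a half-niece or half-nephew = 1/8 (half-aunt/uncle↔niece/nephew: one path of length 3: r = (1/2)^3 = 1/8).
r to a first cousin = 0.125 (first cousins share one grandparent pair — two paths of length 4: r = 2·(1/2)^4 = 1/8).
r to a grandoffspring = 0.25 (two parent–offspring links: r = (1/2)^2 = 1/4).
Summing one r·B term per recipient: 4·0.125·0.461 + 1·0.125·0.511 + 1·0.25·0.204 = 0.345375.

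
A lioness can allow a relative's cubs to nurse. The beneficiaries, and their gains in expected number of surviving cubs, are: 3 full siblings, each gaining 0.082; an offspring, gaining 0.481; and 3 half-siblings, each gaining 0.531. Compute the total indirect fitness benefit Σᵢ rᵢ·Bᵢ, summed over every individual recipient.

r to a full sibling = 0.5 (full sibs share both parents — two paths of length 2: r = 2·(1/2)^2 = 1/2).
r to an offspring = 1/2 (one parent–offspring link: r = (1/2)^1 = 1/2).
r to a half-sibling = 1/4 (half-sibs share one parent — one path of length 2: r = (1/2)^2 = 1/4).
Summing one r·B term per recipient: 3·0.5·0.082 + 1·0.5·0.481 + 3·0.25·0.531 = 0.76175.

0.76175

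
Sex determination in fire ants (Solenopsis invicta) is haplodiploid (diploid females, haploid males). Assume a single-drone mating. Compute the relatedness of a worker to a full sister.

0.75

Haplodiploid full sisters inherit their father's entire haploid genome identically (contributing 1/2) and on average half of their mother's contribution (1/2 · 1/2 = 1/4); r = 1/2 + 1/4 = 3/4.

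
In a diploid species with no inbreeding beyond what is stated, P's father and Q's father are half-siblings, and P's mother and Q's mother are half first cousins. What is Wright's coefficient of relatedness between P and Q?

0.078125

With two independent routes of shared ancestry, r is the sum of the two contributions.
P and Q are related in two ways: half first cousins through their fathers (r = 1/16) and half second cousins through their mothers (r = 1/64).
r = 1/16 + 1/64 = 0.078125.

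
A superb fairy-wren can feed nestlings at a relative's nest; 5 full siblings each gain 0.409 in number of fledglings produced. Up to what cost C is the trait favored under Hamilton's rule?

r to a full sibling = 1/2 (full sibs share both parents — two paths of length 2: r = 2·(1/2)^2 = 1/2).
Hamilton's rule: n·r·B > C, so the trait is favored while C < n·r·B = 5·0.5·0.409 = 1.0225.

1.0225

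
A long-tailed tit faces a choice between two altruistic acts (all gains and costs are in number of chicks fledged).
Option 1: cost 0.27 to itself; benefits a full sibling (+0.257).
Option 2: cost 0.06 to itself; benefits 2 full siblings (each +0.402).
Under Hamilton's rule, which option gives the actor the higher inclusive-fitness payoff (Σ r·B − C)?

Option 1: r to a full sibling = 0.5.
Option 1: Σ r·B − C = (1·0.5·0.257) − 0.27 = -0.1415.
Option 2: r to a full sibling = 0.5.
Option 2: Σ r·B − C = (2·0.5·0.402) − 0.06 = 0.342.
Option 2 has the higher net inclusive-fitness payoff.

Option 2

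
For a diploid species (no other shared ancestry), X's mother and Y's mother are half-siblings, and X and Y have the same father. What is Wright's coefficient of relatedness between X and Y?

0.3125

With two independent routes of shared ancestry, r is the sum of the two contributions.
X and Y are related in two ways: half first cousins through their mothers (r = 1/16) and half-sibs through their shared father (r = 1/4).
r = 1/16 + 1/4 = 0.3125.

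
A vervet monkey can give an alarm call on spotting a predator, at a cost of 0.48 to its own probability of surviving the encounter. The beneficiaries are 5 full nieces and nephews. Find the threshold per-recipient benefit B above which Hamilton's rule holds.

0.384

r to a full niece or nephew = 0.25 (full aunt/uncle↔niece/nephew: two paths of length 3 through the shared grandparent pair: r = 2·(1/2)^3 = 1/4).
Hamilton's rule with n recipients of equal r: n·r·B > C, so B > C/(n·r) = 0.48/(5·0.25) = 0.384.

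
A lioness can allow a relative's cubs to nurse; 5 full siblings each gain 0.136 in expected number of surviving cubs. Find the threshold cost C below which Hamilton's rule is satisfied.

0.34

r to a full sibling = 1/2 (full sibs share both parents — two paths of length 2: r = 2·(1/2)^2 = 1/2).
Hamilton's rule: n·r·B > C, so the trait is favored while C < n·r·B = 5·0.5·0.136 = 0.34.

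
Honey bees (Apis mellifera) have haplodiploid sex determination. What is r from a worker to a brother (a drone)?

Her haploid brother carries none of their father's genes and a random half of their mother's genome; that half matches the maternal half of her own genome with probability 1/2: r = 1/2 · 1/2 = 1/4.

0.25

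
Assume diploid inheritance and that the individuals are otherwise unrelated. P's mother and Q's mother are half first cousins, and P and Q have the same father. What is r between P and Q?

0.265625

Independent pedigree routes through distinct common ancestors add.
P and Q are related in two ways: half second cousins through their mothers (r = 1/64) and half-sibs through their shared father (r = 1/4).
r = 1/64 + 1/4 = 0.265625.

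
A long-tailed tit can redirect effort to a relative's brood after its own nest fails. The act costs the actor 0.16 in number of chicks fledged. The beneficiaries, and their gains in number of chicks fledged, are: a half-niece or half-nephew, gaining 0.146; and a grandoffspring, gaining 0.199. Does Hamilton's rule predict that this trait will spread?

No

Hamilton's rule: the trait is favored when the sum of r·B over every recipient exceeds the actor's cost C.
r to a half-niece or half-nephew = 1/8 (half-aunt/uncle↔niece/nephew: one path of length 3: r = (1/2)^3 = 1/8).
r to a grandoffspring = 0.25 (two parent–offspring links: r = (1/2)^2 = 1/4).
Summing one r·B term per recipient: 1·0.125·0.146 + 1·0.25·0.199 = 0.068.
0.068 < 0.16: the indirect benefit is less than the cost.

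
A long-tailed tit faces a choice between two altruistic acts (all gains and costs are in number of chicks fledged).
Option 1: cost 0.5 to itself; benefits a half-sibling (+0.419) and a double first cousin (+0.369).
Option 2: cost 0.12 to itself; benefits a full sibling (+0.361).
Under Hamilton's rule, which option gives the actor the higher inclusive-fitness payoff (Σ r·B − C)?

Option 2

Option 1: r to a half-sibling = 0.25.
Option 1: r to a double first cousin = 0.25.
Option 1: Σ r·B − C = (1·0.25·0.419 + 1·0.25·0.369) − 0.5 = -0.303.
Option 2: r to a full sibling = 0.5.
Option 2: Σ r·B − C = (1·0.5·0.361) − 0.12 = 0.0605.
Option 2 has the higher net inclusive-fitness payoff.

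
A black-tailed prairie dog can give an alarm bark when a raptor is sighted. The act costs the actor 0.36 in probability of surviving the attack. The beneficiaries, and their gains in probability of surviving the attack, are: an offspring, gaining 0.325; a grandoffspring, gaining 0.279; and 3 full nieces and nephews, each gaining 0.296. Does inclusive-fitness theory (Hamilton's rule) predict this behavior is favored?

Hamilton's rule: the trait is favored when the sum of r·B over every recipient exceeds the actor's cost C.
r to an offspring = 0.5 (one parent–offspring link: r = (1/2)^1 = 1/2).
r to a grandoffspring = 0.25 (two parent–offspring links: r = (1/2)^2 = 1/4).
r to a full niece or nephew = 1/4 (full aunt/uncle↔niece/nephew: two paths of length 3 through the shared grandparent pair: r = 2·(1/2)^3 = 1/4).
Summing one r·B term per recipient: 1·0.5·0.325 + 1·0.25·0.279 + 3·0.25·0.296 = 0.45425.
0.45425 > 0.36: the indirect benefit exceeds the cost.

Yes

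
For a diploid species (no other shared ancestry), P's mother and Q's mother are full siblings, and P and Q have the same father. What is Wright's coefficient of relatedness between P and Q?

0.375

Independent pedigree routes through distinct common ancestors add.
P and Q are related in two ways: first cousins through their mothers (r = 1/8) and half-sibs through their shared father (r = 1/4).
r = 1/8 + 1/4 = 3/8 = 0.375.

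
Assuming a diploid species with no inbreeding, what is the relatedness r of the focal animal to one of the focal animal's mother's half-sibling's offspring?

Each parent–offspring link contributes a factor of 1/2, and independent paths through distinct common ancestors add.
Half first cousins share one grandparent — one path of length 4: r = (1/2)^4 = 1/16.

0.0625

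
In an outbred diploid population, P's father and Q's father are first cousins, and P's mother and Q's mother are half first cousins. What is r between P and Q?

0.046875

Independent pedigree routes through distinct common ancestors add.
P and Q are related in two ways: second cousins through their fathers (r = 1/32) and half second cousins through their mothers (r = 1/64).
r = 1/32 + 1/64 = 3/64 = 0.046875.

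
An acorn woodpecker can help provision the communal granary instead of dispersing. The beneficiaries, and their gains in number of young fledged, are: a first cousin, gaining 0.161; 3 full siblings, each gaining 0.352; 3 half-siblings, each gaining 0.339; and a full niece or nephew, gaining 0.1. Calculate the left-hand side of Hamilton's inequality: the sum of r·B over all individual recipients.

r to a first cousin = 1/8 (first cousins share one grandparent pair — two paths of length 4: r = 2·(1/2)^4 = 1/8).
r to a full sibling = 1/2 (full sibs share both parents — two paths of length 2: r = 2·(1/2)^2 = 1/2).
r to a half-sibling = 0.25 (half-sibs share one parent — one path of length 2: r = (1/2)^2 = 1/4).
r to a full niece or nephew = 1/4 (full aunt/uncle↔niece/nephew: two paths of length 3 through the shared grandparent pair: r = 2·(1/2)^3 = 1/4).
Summing one r·B term per recipient: 1·0.125·0.161 + 3·0.5·0.352 + 3·0.25·0.339 + 1·0.25·0.1 = 0.827375.

0.827375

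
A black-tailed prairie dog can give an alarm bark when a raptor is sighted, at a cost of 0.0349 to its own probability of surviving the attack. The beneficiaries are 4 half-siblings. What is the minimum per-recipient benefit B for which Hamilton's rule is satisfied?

0.0349

r to a half-sibling = 0.25 (half-sibs share one parent — one path of length 2: r = (1/2)^2 = 1/4).
Hamilton's rule with n recipients of equal r: n·r·B > C, so B > C/(n·r) = 0.0349/(4·0.25) = 0.0349.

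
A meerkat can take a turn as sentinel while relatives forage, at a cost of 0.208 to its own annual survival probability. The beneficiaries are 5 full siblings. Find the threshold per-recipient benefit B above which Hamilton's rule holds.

0.0832

r to a full sibling = 0.5 (full sibs share both parents — two paths of length 2: r = 2·(1/2)^2 = 1/2).
Hamilton's rule with n recipients of equal r: n·r·B > C, so B > C/(n·r) = 0.208/(5·0.5) = 0.0832.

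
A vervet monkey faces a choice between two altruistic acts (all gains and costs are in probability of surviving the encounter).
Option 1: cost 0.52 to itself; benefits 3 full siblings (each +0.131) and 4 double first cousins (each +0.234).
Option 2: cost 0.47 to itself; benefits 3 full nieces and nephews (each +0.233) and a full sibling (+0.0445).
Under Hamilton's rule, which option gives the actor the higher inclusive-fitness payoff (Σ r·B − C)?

Option 1: r to a full sibling = 0.5.
Option 1: r to a double first cousin = 0.25.
Option 1: Σ r·B − C = (3·0.5·0.131 + 4·0.25·0.234) − 0.52 = -0.0895.
Option 2: r to a full niece or nephew = 0.25.
Option 2: r to a full sibling = 0.5.
Option 2: Σ r·B − C = (3·0.25·0.233 + 1·0.5·0.0445) − 0.47 = -0.273.
Option 1 has the higher net inclusive-fitness payoff.

Option 1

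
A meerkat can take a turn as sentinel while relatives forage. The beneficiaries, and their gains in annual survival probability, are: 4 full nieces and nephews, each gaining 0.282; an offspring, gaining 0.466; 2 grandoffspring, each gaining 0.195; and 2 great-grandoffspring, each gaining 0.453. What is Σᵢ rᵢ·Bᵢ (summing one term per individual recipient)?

0.72575

r to a full niece or nephew = 1/4 (full aunt/uncle↔niece/nephew: two paths of length 3 through the shared grandparent pair: r = 2·(1/2)^3 = 1/4).
r to an offspring = 0.5 (one parent–offspring link: r = (1/2)^1 = 1/2).
r to a grandoffspring = 0.25 (two parent–offspring links: r = (1/2)^2 = 1/4).
r to a great-grandoffspring = 0.125 (three parent–offspring links: r = (1/2)^3 = 1/8).
Summing one r·B term per recipient: 4·0.25·0.282 + 1·0.5·0.466 + 2·0.25·0.195 + 2·0.125·0.453 = 0.72575.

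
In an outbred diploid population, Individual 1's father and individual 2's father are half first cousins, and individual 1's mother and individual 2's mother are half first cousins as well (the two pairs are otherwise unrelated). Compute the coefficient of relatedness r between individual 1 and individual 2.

Wright's path rule: contributions from independent ancestry routes add.
Individual 1 and individual 2 are related in two ways: half second cousins through their fathers (r = 1/64) and half second cousins through their mothers (r = 1/64).
r = 1/64 + 1/64 = 1/32 = 0.03125.

0.03125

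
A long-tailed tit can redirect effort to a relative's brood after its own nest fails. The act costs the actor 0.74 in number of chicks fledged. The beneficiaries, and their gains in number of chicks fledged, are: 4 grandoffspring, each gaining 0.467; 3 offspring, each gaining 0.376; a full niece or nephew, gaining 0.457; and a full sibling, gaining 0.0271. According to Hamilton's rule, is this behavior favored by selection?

Yes

Hamilton's rule: the trait is favored when the sum of r·B over every recipient exceeds the actor's cost C.
r to a grandoffspring = 1/4 (two parent–offspring links: r = (1/2)^2 = 1/4).
r to an offspring = 1/2 (one parent–offspring link: r = (1/2)^1 = 1/2).
r to a full niece or nephew = 1/4 (full aunt/uncle↔niece/nephew: two paths of length 3 through the shared grandparent pair: r = 2·(1/2)^3 = 1/4).
r to a full sibling = 1/2 (full sibs share both parents — two paths of length 2: r = 2·(1/2)^2 = 1/2).
Summing one r·B term per recipient: 4·0.25·0.467 + 3·0.5·0.376 + 1·0.25·0.457 + 1·0.5·0.0271 = 1.1588.
1.1588 > 0.74: the indirect benefit exceeds the cost.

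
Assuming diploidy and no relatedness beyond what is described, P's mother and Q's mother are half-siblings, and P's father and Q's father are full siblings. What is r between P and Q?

Wright's path rule: contributions from independent ancestry routes add.
P and Q are related in two ways: half first cousins through their mothers (r = 1/16) and first cousins through their fathers (r = 1/8).
r = 1/16 + 1/8 = 3/16 = 0.1875.

0.1875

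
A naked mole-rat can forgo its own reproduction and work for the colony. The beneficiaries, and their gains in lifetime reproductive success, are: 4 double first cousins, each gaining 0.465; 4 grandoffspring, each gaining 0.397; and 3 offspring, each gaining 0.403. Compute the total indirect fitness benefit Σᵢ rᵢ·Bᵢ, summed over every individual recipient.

1.4665

r to a double first cousin = 0.25 (double first cousins share both grandparent pairs — four paths of length 4: r = 4·(1/2)^4 = 1/4).
r to a grandoffspring = 1/4 (two parent–offspring links: r = (1/2)^2 = 1/4).
r to an offspring = 0.5 (one parent–offspring link: r = (1/2)^1 = 1/2).
Summing one r·B term per recipient: 4·0.25·0.465 + 4·0.25·0.397 + 3·0.5·0.403 = 1.4665.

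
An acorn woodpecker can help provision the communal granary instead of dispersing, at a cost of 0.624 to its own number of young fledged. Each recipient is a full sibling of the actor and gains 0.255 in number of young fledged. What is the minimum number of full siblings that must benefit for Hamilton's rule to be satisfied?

5

r to a full sibling = 1/2 (full sibs share both parents — two paths of length 2: r = 2·(1/2)^2 = 1/2).
Hamilton's rule: n·r·B > C  ⇒  n > C/(r·B) = 0.624/(0.5·0.255) = 4.894.
The smallest integer exceeding 4.894 is 5.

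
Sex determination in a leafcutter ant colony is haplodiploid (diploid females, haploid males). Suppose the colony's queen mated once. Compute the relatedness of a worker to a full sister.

Haplodiploid full sisters inherit their father's entire haploid genome identically (contributing 1/2) and on average half of their mother's contribution (1/2 · 1/2 = 1/4); r = 1/2 + 1/4 = 3/4.

0.75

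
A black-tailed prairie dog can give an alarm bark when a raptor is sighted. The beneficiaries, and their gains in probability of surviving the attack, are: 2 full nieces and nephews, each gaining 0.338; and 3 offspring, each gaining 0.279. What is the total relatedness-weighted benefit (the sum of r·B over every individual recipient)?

0.5875

r to a full niece or nephew = 0.25 (full aunt/uncle↔niece/nephew: two paths of length 3 through the shared grandparent pair: r = 2·(1/2)^3 = 1/4).
r to an offspring = 1/2 (one parent–offspring link: r = (1/2)^1 = 1/2).
Summing one r·B term per recipient: 2·0.25·0.338 + 3·0.5·0.279 = 0.5875.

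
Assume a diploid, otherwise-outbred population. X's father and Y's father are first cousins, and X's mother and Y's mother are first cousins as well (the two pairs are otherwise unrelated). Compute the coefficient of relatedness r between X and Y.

Independent pedigree routes through distinct common ancestors add.
X and Y are related in two ways: second cousins through their fathers (r = 1/32) and second cousins through their mothers (r = 1/32).
r = 1/32 + 1/32 = 0.0625.

0.0625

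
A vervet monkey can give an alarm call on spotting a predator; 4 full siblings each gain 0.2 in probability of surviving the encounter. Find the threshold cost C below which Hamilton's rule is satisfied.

0.4

r to a full sibling = 1/2 (full sibs share both parents — two paths of length 2: r = 2·(1/2)^2 = 1/2).
Hamilton's rule: n·r·B > C, so the trait is favored while C < n·r·B = 4·0.5·0.2 = 0.4.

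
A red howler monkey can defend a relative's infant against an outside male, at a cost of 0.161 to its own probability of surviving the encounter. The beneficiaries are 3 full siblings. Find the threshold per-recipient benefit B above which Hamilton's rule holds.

0.1073

r to a full sibling = 0.5 (full sibs share both parents — two paths of length 2: r = 2·(1/2)^2 = 1/2).
Hamilton's rule with n recipients of equal r: n·r·B > C, so B > C/(n·r) = 0.161/(3·0.5) = 0.1073.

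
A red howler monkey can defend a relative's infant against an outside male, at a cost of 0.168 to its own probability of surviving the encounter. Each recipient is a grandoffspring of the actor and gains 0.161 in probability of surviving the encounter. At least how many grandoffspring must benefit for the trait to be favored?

5

r to a grandoffspring = 0.25 (two parent–offspring links: r = (1/2)^2 = 1/4).
Hamilton's rule: n·r·B > C  ⇒  n > C/(r·B) = 0.168/(0.25·0.161) = 4.174.
The smallest integer exceeding 4.174 is 5.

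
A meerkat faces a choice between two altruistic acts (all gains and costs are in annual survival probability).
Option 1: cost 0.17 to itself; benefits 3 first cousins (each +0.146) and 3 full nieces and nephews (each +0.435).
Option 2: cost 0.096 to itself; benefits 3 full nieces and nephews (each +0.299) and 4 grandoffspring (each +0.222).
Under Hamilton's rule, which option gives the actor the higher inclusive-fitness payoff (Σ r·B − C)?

Option 2

Option 1: r to a first cousin = 0.125.
Option 1: r to a full niece or nephew = 0.25.
Option 1: Σ r·B − C = (3·0.125·0.146 + 3·0.25·0.435) − 0.17 = 0.211.
Option 2: r to a full niece or nephew = 0.25.
Option 2: r to a grandoffspring = 0.25.
Option 2: Σ r·B − C = (3·0.25·0.299 + 4·0.25·0.222) − 0.096 = 0.35025.
Option 2 has the higher net inclusive-fitness payoff.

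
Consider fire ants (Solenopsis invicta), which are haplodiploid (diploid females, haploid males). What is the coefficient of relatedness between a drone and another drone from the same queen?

0.5

Haploid brothers each carry a random half of the queen's diploid genome, so on average they share half: r = 1/2.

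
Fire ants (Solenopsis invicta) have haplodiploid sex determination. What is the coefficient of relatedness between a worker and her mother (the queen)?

0.5

One meiotic link between diploid queen and diploid daughter: r = 1/2.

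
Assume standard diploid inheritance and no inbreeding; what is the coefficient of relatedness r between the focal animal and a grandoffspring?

Two parent–offspring links: r = (1/2)^2 = 1/4.

0.25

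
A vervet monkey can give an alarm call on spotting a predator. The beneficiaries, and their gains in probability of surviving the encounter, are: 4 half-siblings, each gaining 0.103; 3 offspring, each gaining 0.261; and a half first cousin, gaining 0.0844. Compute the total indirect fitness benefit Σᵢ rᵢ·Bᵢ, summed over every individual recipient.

r to a half-sibling = 0.25 (half-sibs share one parent — one path of length 2: r = (1/2)^2 = 1/4).
r to an offspring = 0.5 (one parent–offspring link: r = (1/2)^1 = 1/2).
r to a half first cousin = 1/16 (half first cousins share one grandparent — one path of length 4: r = (1/2)^4 = 1/16).
Summing one r·B term per recipient: 4·0.25·0.103 + 3·0.5·0.261 + 1·0.0625·0.0844 = 0.499775.

0.499775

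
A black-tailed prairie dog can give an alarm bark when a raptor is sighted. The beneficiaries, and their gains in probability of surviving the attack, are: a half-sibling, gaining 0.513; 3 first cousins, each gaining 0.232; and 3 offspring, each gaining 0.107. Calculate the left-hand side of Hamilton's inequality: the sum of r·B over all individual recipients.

r to a half-sibling = 1/4 (half-sibs share one parent — one path of length 2: r = (1/2)^2 = 1/4).
r to a first cousin = 1/8 (first cousins share one grandparent pair — two paths of length 4: r = 2·(1/2)^4 = 1/8).
r to an offspring = 0.5 (one parent–offspring link: r = (1/2)^1 = 1/2).
Summing one r·B term per recipient: 1·0.25·0.513 + 3·0.125·0.232 + 3·0.5·0.107 = 0.37575.

0.37575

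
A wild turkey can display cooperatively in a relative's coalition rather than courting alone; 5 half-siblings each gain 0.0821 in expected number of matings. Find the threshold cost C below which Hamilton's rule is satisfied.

0.102625

r to a half-sibling = 1/4 (half-sibs share one parent — one path of length 2: r = (1/2)^2 = 1/4).
Hamilton's rule: n·r·B > C, so the trait is favored while C < n·r·B = 5·0.25·0.0821 = 0.102625.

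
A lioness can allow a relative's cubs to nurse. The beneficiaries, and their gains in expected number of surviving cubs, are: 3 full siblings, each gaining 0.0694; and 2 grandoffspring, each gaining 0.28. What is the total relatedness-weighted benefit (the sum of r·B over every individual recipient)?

r to a full sibling = 0.5 (full sibs share both parents — two paths of length 2: r = 2·(1/2)^2 = 1/2).
r to a grandoffspring = 1/4 (two parent–offspring links: r = (1/2)^2 = 1/4).
Summing one r·B term per recipient: 3·0.5·0.0694 + 2·0.25·0.28 = 0.2441.

0.2441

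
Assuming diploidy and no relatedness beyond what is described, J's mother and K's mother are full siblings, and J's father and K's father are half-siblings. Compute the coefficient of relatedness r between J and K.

0.1875

Relatedness sums over independent paths through distinct common ancestors.
J and K are related in two ways: first cousins through their mothers (r = 1/8) and half first cousins through their fathers (r = 1/16).
r = 1/8 + 1/16 = 0.1875.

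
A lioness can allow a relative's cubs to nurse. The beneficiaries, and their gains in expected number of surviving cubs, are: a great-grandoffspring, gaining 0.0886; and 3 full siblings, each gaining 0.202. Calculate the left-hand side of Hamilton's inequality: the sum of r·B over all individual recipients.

0.314075

r to a great-grandoffspring = 0.125 (three parent–offspring links: r = (1/2)^3 = 1/8).
r to a full sibling = 1/2 (full sibs share both parents — two paths of length 2: r = 2·(1/2)^2 = 1/2).
Summing one r·B term per recipient: 1·0.125·0.0886 + 3·0.5·0.202 = 0.314075.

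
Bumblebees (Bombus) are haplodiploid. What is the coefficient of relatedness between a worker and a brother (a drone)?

Her haploid brother carries none of their father's genes and a random half of their mother's genome; that half matches the maternal half of her own genome with probability 1/2: r = 1/2 · 1/2 = 1/4.

0.25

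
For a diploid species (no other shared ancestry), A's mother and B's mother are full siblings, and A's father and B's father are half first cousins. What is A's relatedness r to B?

Wright's path rule: contributions from independent ancestry routes add.
A and B are related in two ways: first cousins through their mothers (r = 1/8) and half second cousins through their fathers (r = 1/64).
r = 1/8 + 1/64 = 0.140625.

0.140625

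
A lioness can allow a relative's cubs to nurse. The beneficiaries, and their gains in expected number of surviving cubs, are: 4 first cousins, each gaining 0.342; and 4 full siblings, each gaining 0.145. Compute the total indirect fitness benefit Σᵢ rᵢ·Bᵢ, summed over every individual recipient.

0.461

r to a first cousin = 1/8 (first cousins share one grandparent pair — two paths of length 4: r = 2·(1/2)^4 = 1/8).
r to a full sibling = 1/2 (full sibs share both parents — two paths of length 2: r = 2·(1/2)^2 = 1/2).
Summing one r·B term per recipient: 4·0.125·0.342 + 4·0.5·0.145 = 0.461.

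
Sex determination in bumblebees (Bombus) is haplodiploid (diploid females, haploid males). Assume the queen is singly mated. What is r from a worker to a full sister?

Haplodiploid full sisters inherit their father's entire haploid genome identically (contributing 1/2) and on average half of their mother's contribution (1/2 · 1/2 = 1/4); r = 1/2 + 1/4 = 3/4.

0.75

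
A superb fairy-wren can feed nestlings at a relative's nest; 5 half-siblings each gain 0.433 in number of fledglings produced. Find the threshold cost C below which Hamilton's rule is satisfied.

r to a half-sibling = 0.25 (half-sibs share one parent — one path of length 2: r = (1/2)^2 = 1/4).
Hamilton's rule: n·r·B > C, so the trait is favored while C < n·r·B = 5·0.25·0.433 = 0.54125.

0.54125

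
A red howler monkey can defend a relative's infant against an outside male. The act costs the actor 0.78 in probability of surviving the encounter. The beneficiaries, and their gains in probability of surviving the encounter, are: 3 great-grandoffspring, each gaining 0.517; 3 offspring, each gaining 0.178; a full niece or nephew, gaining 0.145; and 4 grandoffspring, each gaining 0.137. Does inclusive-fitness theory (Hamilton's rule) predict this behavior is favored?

Hamilton's rule: the trait is favored when the sum of r·B over every recipient exceeds the actor's cost C.
r to a great-grandoffspring = 1/8 (three parent–offspring links: r = (1/2)^3 = 1/8).
r to an offspring = 1/2 (one parent–offspring link: r = (1/2)^1 = 1/2).
r to a full niece or nephew = 1/4 (full aunt/uncle↔niece/nephew: two paths of length 3 through the shared grandparent pair: r = 2·(1/2)^3 = 1/4).
r to a grandoffspring = 0.25 (two parent–offspring links: r = (1/2)^2 = 1/4).
Summing one r·B term per recipient: 3·0.125·0.517 + 3·0.5·0.178 + 1·0.25·0.145 + 4·0.25·0.137 = 0.634125.
0.634125 < 0.78: the indirect benefit is less than the cost.

No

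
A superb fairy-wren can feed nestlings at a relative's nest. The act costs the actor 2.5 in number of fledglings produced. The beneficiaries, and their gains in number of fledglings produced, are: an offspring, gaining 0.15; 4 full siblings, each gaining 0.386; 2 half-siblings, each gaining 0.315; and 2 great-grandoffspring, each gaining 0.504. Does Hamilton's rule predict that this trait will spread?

No

Hamilton's rule: the trait is favored when the sum of r·B over every recipient exceeds the actor's cost C.
r to an offspring = 1/2 (one parent–offspring link: r = (1/2)^1 = 1/2).
r to a full sibling = 0.5 (full sibs share both parents — two paths of length 2: r = 2·(1/2)^2 = 1/2).
r to a half-sibling = 0.25 (half-sibs share one parent — one path of length 2: r = (1/2)^2 = 1/4).
r to a great-grandoffspring = 1/8 (three parent–offspring links: r = (1/2)^3 = 1/8).
Summing one r·B term per recipient: 1·0.5·0.15 + 4·0.5·0.386 + 2·0.25·0.315 + 2·0.125·0.504 = 1.1305.
1.1305 < 2.5: the indirect benefit is less than the cost.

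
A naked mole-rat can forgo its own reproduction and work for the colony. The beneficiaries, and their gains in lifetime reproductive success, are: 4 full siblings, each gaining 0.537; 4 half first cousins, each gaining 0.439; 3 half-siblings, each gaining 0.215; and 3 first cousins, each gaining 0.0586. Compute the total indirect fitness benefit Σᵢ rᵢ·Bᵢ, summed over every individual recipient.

r to a full sibling = 0.5 (full sibs share both parents — two paths of length 2: r = 2·(1/2)^2 = 1/2).
r to a half first cousin = 0.0625 (half first cousins share one grandparent — one path of length 4: r = (1/2)^4 = 1/16).
r to a half-sibling = 0.25 (half-sibs share one parent — one path of length 2: r = (1/2)^2 = 1/4).
r to a first cousin = 1/8 (first cousins share one grandparent pair — two paths of length 4: r = 2·(1/2)^4 = 1/8).
Summing one r·B term per recipient: 4·0.5·0.537 + 4·0.0625·0.439 + 3·0.25·0.215 + 3·0.125·0.0586 = 1.366975.

1.366975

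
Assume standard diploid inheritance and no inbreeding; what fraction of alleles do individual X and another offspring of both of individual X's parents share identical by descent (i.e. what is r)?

0.5

Each parent–offspring link contributes a factor of 1/2, and independent paths through distinct common ancestors add.
Full sibs share both parents — two paths of length 2: r = 2·(1/2)^2 = 1/2.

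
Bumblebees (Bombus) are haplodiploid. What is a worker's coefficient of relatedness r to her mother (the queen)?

0.5

One meiotic link between diploid queen and diploid daughter: r = 1/2.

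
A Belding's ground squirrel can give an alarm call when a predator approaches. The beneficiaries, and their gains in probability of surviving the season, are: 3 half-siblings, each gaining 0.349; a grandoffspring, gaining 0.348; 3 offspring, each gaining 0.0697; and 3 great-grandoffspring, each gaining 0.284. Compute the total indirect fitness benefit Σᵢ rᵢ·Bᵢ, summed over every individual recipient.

r to a half-sibling = 1/4 (half-sibs share one parent — one path of length 2: r = (1/2)^2 = 1/4).
r to a grandoffspring = 1/4 (two parent–offspring links: r = (1/2)^2 = 1/4).
r to an offspring = 1/2 (one parent–offspring link: r = (1/2)^1 = 1/2).
r to a great-grandoffspring = 0.125 (three parent–offspring links: r = (1/2)^3 = 1/8).
Summing one r·B term per recipient: 3·0.25·0.349 + 1·0.25·0.348 + 3·0.5·0.0697 + 3·0.125·0.284 = 0.5598.

0.5598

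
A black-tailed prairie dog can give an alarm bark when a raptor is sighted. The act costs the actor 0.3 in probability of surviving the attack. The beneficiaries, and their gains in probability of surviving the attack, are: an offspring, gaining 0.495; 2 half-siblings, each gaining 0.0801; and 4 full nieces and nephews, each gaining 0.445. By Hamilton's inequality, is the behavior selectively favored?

Hamilton's rule: the trait is favored when the sum of r·B over every recipient exceeds the actor's cost C.
r to an offspring = 1/2 (one parent–offspring link: r = (1/2)^1 = 1/2).
r to a half-sibling = 1/4 (half-sibs share one parent — one path of length 2: r = (1/2)^2 = 1/4).
r to a full niece or nephew = 0.25 (full aunt/uncle↔niece/nephew: two paths of length 3 through the shared grandparent pair: r = 2·(1/2)^3 = 1/4).
Summing one r·B term per recipient: 1·0.5·0.495 + 2·0.25·0.0801 + 4·0.25·0.445 = 0.73255.
0.73255 > 0.3: the indirect benefit exceeds the cost.

Yes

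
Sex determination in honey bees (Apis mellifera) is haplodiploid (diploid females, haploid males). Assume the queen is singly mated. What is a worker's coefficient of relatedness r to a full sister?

Haplodiploid full sisters inherit their father's entire haploid genome identically (contributing 1/2) and on average half of their mother's contribution (1/2 · 1/2 = 1/4); r = 1/2 + 1/4 = 3/4.

0.75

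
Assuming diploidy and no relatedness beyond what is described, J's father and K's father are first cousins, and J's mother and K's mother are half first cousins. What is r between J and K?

Wright's path rule: contributions from independent ancestry routes add.
J and K are related in two ways: second cousins through their fathers (r = 1/32) and half second cousins through their mothers (r = 1/64).
r = 1/32 + 1/64 = 3/64 = 0.046875.

0.046875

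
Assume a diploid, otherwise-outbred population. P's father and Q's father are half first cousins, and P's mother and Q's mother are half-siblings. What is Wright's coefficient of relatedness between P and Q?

0.078125

Wright's path rule: contributions from independent ancestry routes add.
P and Q are related in two ways: half second cousins through their fathers (r = 1/64) and half first cousins through their mothers (r = 1/16).
r = 1/64 + 1/16 = 0.078125.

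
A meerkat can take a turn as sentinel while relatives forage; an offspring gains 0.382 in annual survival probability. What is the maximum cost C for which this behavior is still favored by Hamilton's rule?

0.191

r to an offspring = 1/2 (one parent–offspring link: r = (1/2)^1 = 1/2).
Hamilton's rule: n·r·B > C, so the trait is favored while C < n·r·B = 1·0.5·0.382 = 0.191.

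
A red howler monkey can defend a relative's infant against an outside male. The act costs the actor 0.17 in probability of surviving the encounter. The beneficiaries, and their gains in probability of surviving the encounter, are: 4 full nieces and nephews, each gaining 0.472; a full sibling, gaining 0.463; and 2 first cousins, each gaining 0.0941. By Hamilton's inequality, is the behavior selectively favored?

Yes

Hamilton's rule: the trait is favored when the sum of r·B over every recipient exceeds the actor's cost C.
r to a full niece or nephew = 1/4 (full aunt/uncle↔niece/nephew: two paths of length 3 through the shared grandparent pair: r = 2·(1/2)^3 = 1/4).
r to a full sibling = 1/2 (full sibs share both parents — two paths of length 2: r = 2·(1/2)^2 = 1/2).
r to a first cousin = 0.125 (first cousins share one grandparent pair — two paths of length 4: r = 2·(1/2)^4 = 1/8).
Summing one r·B term per recipient: 4·0.25·0.472 + 1·0.5·0.463 + 2·0.125·0.0941 = 0.727025.
0.727025 > 0.17: the indirect benefit exceeds the cost.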